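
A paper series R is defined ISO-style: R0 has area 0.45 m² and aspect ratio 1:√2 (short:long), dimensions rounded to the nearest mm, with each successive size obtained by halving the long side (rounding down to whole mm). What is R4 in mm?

Let R0's short side be w mm. w · w√2 = 0.45 m² = 450,000 mm², so w ≈ 564.1 mm and w√2 ≈ 797.7 mm → R0 = 564 × 798 mm.
R1: ⌊798/2⌋ × 564 = 399 × 564 mm
R2: ⌊564/2⌋ × 399 = 282 × 399 mm
R3: ⌊399/2⌋ × 282 = 199 × 282 mm
R4: ⌊282/2⌋ × 199 = 141 × 199 mm

141 × 199 mm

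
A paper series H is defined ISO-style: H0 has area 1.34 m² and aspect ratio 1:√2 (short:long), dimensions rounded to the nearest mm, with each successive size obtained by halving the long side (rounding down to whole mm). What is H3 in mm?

344 × 486 mm

Let H0's short side be w mm. w · w√2 = 1.34 m² = 1,340,000 mm², so w ≈ 973.4 mm and w√2 ≈ 1376.6 mm → H0 = 973 × 1377 mm.
H1: ⌊1377/2⌋ × 973 = 688 × 973 mm
H2: ⌊973/2⌋ × 688 = 486 × 688 mm
H3: ⌊688/2⌋ × 486 = 344 × 486 mm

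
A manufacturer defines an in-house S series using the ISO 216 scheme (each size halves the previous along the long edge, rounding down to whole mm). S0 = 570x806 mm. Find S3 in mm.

S1: ⌊806/2⌋ × 570 = 403 × 570 mm
S2: ⌊570/2⌋ × 403 = 285 × 403 mm
S3: ⌊403/2⌋ × 285 = 201 × 285 mm

201 × 285 mm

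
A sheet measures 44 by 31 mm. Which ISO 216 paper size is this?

B10 (31 × 44 mm)

Aspect ratio 44/31 ≈ 1.419 — close to the ISO √2 ≈ 1.414.
In the B-series (B0 = 1000 × 1414 mm): B10 = 31 × 44 mm.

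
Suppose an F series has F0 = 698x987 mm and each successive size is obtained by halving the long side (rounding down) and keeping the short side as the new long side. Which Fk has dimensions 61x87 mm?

F7

F0: 698 × 987 mm
F1: 493 × 698 mm
F2: 349 × 493 mm
F3: 246 × 349 mm
F4: 174 × 246 mm
F5: 123 × 174 mm
F6: 87 × 123 mm
F7: 61 × 87 mm
F8: 43 × 61 mm
→ matches F7.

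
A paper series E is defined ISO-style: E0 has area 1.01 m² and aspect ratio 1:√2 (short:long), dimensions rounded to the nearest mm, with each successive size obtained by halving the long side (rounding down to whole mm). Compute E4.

Let E0's short side be w mm. w · w√2 = 1.01 m² = 1,010,000 mm², so w ≈ 845.1 mm and w√2 ≈ 1195.1 mm → E0 = 845 × 1195 mm.
E1: ⌊1195/2⌋ × 845 = 597 × 845 mm
E2: ⌊845/2⌋ × 597 = 422 × 597 mm
E3: ⌊597/2⌋ × 422 = 298 × 422 mm
E4: ⌊422/2⌋ × 298 = 211 × 298 mm

211 × 298 mm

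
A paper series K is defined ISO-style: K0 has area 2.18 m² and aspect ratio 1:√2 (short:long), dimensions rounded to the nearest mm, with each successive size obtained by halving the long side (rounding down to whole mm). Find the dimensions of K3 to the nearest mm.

Let K0's short side be w mm. w · w√2 = 2.18 m² = 2,180,000 mm², so w ≈ 1241.6 mm and w√2 ≈ 1755.8 mm → K0 = 1242 × 1756 mm.
K1: ⌊1756/2⌋ × 1242 = 878 × 1242 mm
K2: ⌊1242/2⌋ × 878 = 621 × 878 mm
K3: ⌊878/2⌋ × 621 = 439 × 621 mm

439 × 621 mm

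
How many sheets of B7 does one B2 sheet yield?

32

B2 = 500 × 707 mm; B7 = 88 × 125 mm.
Each halving step doubles the count; 5 steps from B2 to B7.
2^5 = 32.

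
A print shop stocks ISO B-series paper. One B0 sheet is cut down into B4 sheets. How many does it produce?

Each ISO step halves the sheet: 1 × B0 → 2 × B1 → 4 × B2 → 8 × B3 → …
From B0 to B4 is 4 halving steps: 2^4 = 16.

16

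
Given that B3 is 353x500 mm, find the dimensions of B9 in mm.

44 × 62 mm

B4: ⌊500/2⌋ × 353 = 250 × 353 mm
B5: ⌊353/2⌋ × 250 = 176 × 250 mm
B6: ⌊250/2⌋ × 176 = 125 × 176 mm
B7: ⌊176/2⌋ × 125 = 88 × 125 mm
B8: ⌊125/2⌋ × 88 = 62 × 88 mm
B9: ⌊88/2⌋ × 62 = 44 × 62 mm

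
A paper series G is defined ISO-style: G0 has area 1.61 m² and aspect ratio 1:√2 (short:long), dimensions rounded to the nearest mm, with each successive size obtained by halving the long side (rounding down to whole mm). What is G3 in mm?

Let G0's short side be w mm. w · w√2 = 1.61 m² = 1,610,000 mm², so w ≈ 1067.0 mm and w√2 ≈ 1508.9 mm → G0 = 1067 × 1509 mm.
G1: ⌊1509/2⌋ × 1067 = 754 × 1067 mm
G2: ⌊1067/2⌋ × 754 = 533 × 754 mm
G3: ⌊754/2⌋ × 533 = 377 × 533 mm

377 × 533 mm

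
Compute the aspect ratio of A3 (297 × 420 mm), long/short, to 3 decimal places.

420 / 297 = 1.414
Matches √2 ≈ 1.414 — the ISO 216 defining ratio.

1.414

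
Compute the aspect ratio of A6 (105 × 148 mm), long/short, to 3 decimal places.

1.410

148 / 105 = 1.410
ISO 216 targets √2 ≈ 1.414; the -0.005 deviation is from mm rounding.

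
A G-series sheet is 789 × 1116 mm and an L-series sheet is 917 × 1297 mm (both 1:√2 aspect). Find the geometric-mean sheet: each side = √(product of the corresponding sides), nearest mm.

851 × 1203 mm

Short side: √(789 · 917) = √723513 ≈ 850.6 → 851 mm
Long side: √(1116 · 1297) = √1447452 ≈ 1203.1 → 1203 mm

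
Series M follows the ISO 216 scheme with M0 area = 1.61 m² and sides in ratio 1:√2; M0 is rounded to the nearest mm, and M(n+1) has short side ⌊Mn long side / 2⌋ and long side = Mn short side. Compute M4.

Let M0's short side be w mm. w · w√2 = 1.61 m² = 1,610,000 mm², so w ≈ 1067.0 mm and w√2 ≈ 1508.9 mm → M0 = 1067 × 1509 mm.
M1: ⌊1509/2⌋ × 1067 = 754 × 1067 mm
M2: ⌊1067/2⌋ × 754 = 533 × 754 mm
M3: ⌊754/2⌋ × 533 = 377 × 533 mm
M4: ⌊533/2⌋ × 377 = 266 × 377 mm

266 × 377 mm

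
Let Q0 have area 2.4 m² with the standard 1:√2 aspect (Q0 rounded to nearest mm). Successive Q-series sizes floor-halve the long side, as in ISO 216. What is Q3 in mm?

460 × 651 mm

Let Q0's short side be w mm. w · w√2 = 2.4 m² = 2,400,000 mm², so w ≈ 1302.7 mm and w√2 ≈ 1842.3 mm → Q0 = 1303 × 1842 mm.
Q1: ⌊1842/2⌋ × 1303 = 921 × 1303 mm
Q2: ⌊1303/2⌋ × 921 = 651 × 921 mm
Q3: ⌊921/2⌋ × 651 = 460 × 651 mm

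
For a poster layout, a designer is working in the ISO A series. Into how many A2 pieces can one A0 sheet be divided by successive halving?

4

Each ISO step halves the sheet: 1 × A0 → 2 × A1 → 4 × A2
From A0 to A2 is 2 halving steps: 2^2 = 4.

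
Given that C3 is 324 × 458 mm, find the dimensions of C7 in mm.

C4: ⌊458/2⌋ × 324 = 229 × 324 mm
C5: ⌊324/2⌋ × 229 = 162 × 229 mm
C6: ⌊229/2⌋ × 162 = 114 × 162 mm
C7: ⌊162/2⌋ × 114 = 81 × 114 mm

81 × 114 mm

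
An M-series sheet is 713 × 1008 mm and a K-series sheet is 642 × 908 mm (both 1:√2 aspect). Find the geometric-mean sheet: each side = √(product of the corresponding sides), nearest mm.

Short side: √(713 · 642) = √457746 ≈ 676.6 → 677 mm
Long side: √(1008 · 908) = √915264 ≈ 956.7 → 957 mm

677 × 957 mm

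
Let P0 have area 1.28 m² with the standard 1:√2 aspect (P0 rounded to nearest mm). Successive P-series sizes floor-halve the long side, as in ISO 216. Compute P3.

Let P0's short side be w mm. w · w√2 = 1.28 m² = 1,280,000 mm², so w ≈ 951.4 mm and w√2 ≈ 1345.4 mm → P0 = 951 × 1345 mm.
P1: ⌊1345/2⌋ × 951 = 672 × 951 mm
P2: ⌊951/2⌋ × 672 = 475 × 672 mm
P3: ⌊672/2⌋ × 475 = 336 × 475 mm

336 × 475 mm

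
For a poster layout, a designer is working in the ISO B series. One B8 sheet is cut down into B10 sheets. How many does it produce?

B8 = 62 × 88 mm; B10 = 31 × 44 mm.
Each halving step doubles the count; 2 steps from B8 to B10.
2^2 = 4.

4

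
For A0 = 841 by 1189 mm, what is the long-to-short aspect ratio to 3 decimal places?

1.414

1189 / 841 = 1.414
Matches √2 ≈ 1.414 — the ISO 216 defining ratio.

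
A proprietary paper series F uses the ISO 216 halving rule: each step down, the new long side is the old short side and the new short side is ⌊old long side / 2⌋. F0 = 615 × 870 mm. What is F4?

F1: ⌊870/2⌋ × 615 = 435 × 615 mm
F2: ⌊615/2⌋ × 435 = 307 × 435 mm
F3: ⌊435/2⌋ × 307 = 217 × 307 mm
F4: ⌊307/2⌋ × 217 = 153 × 217 mm

153 × 217 mm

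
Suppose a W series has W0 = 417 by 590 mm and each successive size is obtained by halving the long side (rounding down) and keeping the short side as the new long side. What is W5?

73 × 104 mm

W1 = 295 × 417 mm (from W0 by 1 halving).
W2: ⌊417/2⌋ × 295 = 208 × 295 mm
W3: ⌊295/2⌋ × 208 = 147 × 208 mm
W4: ⌊208/2⌋ × 147 = 104 × 147 mm
W5: ⌊147/2⌋ × 104 = 73 × 104 mm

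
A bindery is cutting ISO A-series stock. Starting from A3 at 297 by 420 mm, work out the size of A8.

A4: ⌊420/2⌋ × 297 = 210 × 297 mm
A5: ⌊297/2⌋ × 210 = 148 × 210 mm
A6: ⌊210/2⌋ × 148 = 105 × 148 mm
A7: ⌊148/2⌋ × 105 = 74 × 105 mm
A8: ⌊105/2⌋ × 74 = 52 × 74 mm

52 × 74 mm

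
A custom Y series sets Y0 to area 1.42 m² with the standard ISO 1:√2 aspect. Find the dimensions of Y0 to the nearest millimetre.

Let the short side be w mm. Then w · w√2 = 1.42 m² = 1,420,000 mm².
w² = 1,420,000/√2, so w ≈ 1002.0 mm; long side = w√2 ≈ 1417.1 mm.

1002 × 1417 mm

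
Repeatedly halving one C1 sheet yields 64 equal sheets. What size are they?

C7

64 = 2^6, so 6 halving steps.
C1 → C2 → … → C7 after 6 steps.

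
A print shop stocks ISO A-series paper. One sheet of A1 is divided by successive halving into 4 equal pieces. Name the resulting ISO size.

A3

4 = 2^2, so 2 halving steps.
A1 → A2 → … → A3 after 2 steps.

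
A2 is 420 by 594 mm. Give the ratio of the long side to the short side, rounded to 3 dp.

594 / 420 = 1.414
Matches √2 ≈ 1.414 — the ISO 216 defining ratio.

1.414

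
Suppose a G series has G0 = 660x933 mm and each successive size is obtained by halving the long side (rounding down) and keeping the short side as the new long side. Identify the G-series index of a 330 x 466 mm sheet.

G2

G0: 660 × 933 mm
G1: 466 × 660 mm
G2: 330 × 466 mm
G3: 233 × 330 mm
→ matches G2.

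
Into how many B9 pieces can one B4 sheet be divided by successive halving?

B4 = 250 × 353 mm; B9 = 44 × 62 mm.
Each halving step doubles the count; 5 steps from B4 to B9.
2^5 = 32.

32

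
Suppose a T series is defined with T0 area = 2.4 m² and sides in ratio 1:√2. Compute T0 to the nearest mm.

Let the short side be w mm. Then w · w√2 = 2.4 m² = 2,400,000 mm².
w² = 2,400,000/√2, so w ≈ 1302.7 mm; long side = w√2 ≈ 1842.3 mm.

1303 × 1842 mm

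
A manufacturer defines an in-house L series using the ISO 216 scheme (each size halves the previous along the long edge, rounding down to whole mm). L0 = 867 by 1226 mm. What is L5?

L1: ⌊1226/2⌋ × 867 = 613 × 867 mm
L2: ⌊867/2⌋ × 613 = 433 × 613 mm
L3: ⌊613/2⌋ × 433 = 306 × 433 mm
L4: ⌊433/2⌋ × 306 = 216 × 306 mm
L5: ⌊306/2⌋ × 216 = 153 × 216 mm

153 × 216 mm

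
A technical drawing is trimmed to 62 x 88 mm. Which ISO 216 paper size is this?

Aspect ratio 88/62 ≈ 1.419 — close to the ISO √2 ≈ 1.414.
In the B-series (B0 = 1000 × 1414 mm): B8 = 62 × 88 mm.

B8 (62 × 88 mm)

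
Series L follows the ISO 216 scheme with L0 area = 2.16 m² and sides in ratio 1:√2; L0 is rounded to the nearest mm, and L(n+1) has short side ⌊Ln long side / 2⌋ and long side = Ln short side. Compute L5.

Let L0's short side be w mm. w · w√2 = 2.16 m² = 2,160,000 mm², so w ≈ 1235.9 mm and w√2 ≈ 1747.8 mm → L0 = 1236 × 1748 mm.
L1: ⌊1748/2⌋ × 1236 = 874 × 1236 mm
L2: ⌊1236/2⌋ × 874 = 618 × 874 mm
L3: ⌊874/2⌋ × 618 = 437 × 618 mm
L4: ⌊618/2⌋ × 437 = 309 × 437 mm
L5: ⌊437/2⌋ × 309 = 218 × 309 mm

218 × 309 mm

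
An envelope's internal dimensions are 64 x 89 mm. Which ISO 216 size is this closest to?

B8 (62 × 88 mm)

Aspect ratio 89/64 ≈ 1.391 (ISO target is √2 ≈ 1.414).
In the B-series (B0 = 1000 × 1414 mm): B8 = 62 × 88 mm.
Off by 3 mm total — nearest standard size.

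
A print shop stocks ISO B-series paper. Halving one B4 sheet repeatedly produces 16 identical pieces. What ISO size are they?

B8

16 = 2^4, so 4 halving steps.
B4 → B5 → … → B8 after 4 steps.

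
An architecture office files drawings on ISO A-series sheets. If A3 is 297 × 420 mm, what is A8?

A4: ⌊420/2⌋ × 297 = 210 × 297 mm
A5: ⌊297/2⌋ × 210 = 148 × 210 mm
A6: ⌊210/2⌋ × 148 = 105 × 148 mm
A7: ⌊148/2⌋ × 105 = 74 × 105 mm
A8: ⌊105/2⌋ × 74 = 52 × 74 mm

52 × 74 mm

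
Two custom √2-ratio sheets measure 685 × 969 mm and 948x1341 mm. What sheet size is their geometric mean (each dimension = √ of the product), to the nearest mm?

Short side: √(685 · 948) = √649380 ≈ 805.8 → 806 mm
Long side: √(969 · 1341) = √1299429 ≈ 1139.9 → 1140 mm

806 × 1140 mm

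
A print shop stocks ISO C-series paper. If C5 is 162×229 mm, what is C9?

40 × 57 mm

C6: ⌊229/2⌋ × 162 = 114 × 162 mm
C7: ⌊162/2⌋ × 114 = 81 × 114 mm
C8: ⌊114/2⌋ × 81 = 57 × 81 mm
C9: ⌊81/2⌋ × 57 = 40 × 57 mm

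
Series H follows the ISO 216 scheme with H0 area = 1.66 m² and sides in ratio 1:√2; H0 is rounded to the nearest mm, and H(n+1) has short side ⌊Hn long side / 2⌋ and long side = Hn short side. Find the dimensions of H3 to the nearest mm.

Let H0's short side be w mm. w · w√2 = 1.66 m² = 1,660,000 mm², so w ≈ 1083.4 mm and w√2 ≈ 1532.2 mm → H0 = 1083 × 1532 mm.
H1: ⌊1532/2⌋ × 1083 = 766 × 1083 mm
H2: ⌊1083/2⌋ × 766 = 541 × 766 mm
H3: ⌊766/2⌋ × 541 = 383 × 541 mm

383 × 541 mm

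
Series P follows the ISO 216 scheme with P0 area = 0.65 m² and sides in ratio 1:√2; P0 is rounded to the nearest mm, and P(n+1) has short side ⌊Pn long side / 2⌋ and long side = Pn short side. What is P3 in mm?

239 × 339 mm

Let P0's short side be w mm. w · w√2 = 0.65 m² = 650,000 mm², so w ≈ 678.0 mm and w√2 ≈ 958.8 mm → P0 = 678 × 959 mm.
P1: ⌊959/2⌋ × 678 = 479 × 678 mm
P2: ⌊678/2⌋ × 479 = 339 × 479 mm
P3: ⌊479/2⌋ × 339 = 239 × 339 mm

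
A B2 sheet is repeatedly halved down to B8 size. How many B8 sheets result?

B2 = 500 × 707 mm; B8 = 62 × 88 mm.
Each halving step doubles the count; 6 steps from B2 to B8.
2^6 = 64.

64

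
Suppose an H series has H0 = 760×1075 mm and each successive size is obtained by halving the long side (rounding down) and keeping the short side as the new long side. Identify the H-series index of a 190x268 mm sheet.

H4

H0: 760 × 1075 mm
H1: 537 × 760 mm
H2: 380 × 537 mm
H3: 268 × 380 mm
H4: 190 × 268 mm
H5: 134 × 190 mm
→ matches H4.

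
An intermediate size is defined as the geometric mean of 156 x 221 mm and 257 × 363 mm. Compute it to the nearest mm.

Short side: √(156 · 257) = √40092 ≈ 200.2 → 200 mm
Long side: √(221 · 363) = √80223 ≈ 283.2 → 283 mm

200 × 283 mm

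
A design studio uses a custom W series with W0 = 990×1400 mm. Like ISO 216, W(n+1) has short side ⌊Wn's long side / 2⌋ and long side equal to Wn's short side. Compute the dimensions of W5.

W1 = 700 × 990 mm (from W0 by 1 halving).
W2: ⌊990/2⌋ × 700 = 495 × 700 mm
W3: ⌊700/2⌋ × 495 = 350 × 495 mm
W4: ⌊495/2⌋ × 350 = 247 × 350 mm
W5: ⌊350/2⌋ × 247 = 175 × 247 mm

175 × 247 mm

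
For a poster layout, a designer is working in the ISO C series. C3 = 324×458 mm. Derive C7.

81 × 114 mm

C4: ⌊458/2⌋ × 324 = 229 × 324 mm
C5: ⌊324/2⌋ × 229 = 162 × 229 mm
C6: ⌊229/2⌋ × 162 = 114 × 162 mm
C7: ⌊162/2⌋ × 114 = 81 × 114 mm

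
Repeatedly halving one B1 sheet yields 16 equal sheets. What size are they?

16 = 2^4, so 4 halving steps.
B1 → B2 → … → B5 after 4 steps.

B5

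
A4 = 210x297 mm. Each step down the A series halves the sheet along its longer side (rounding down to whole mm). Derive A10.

26 × 37 mm

A5: ⌊297/2⌋ × 210 = 148 × 210 mm
A6: ⌊210/2⌋ × 148 = 105 × 148 mm
A7: ⌊148/2⌋ × 105 = 74 × 105 mm
A8: ⌊105/2⌋ × 74 = 52 × 74 mm
A9: ⌊74/2⌋ × 52 = 37 × 52 mm
A10: ⌊52/2⌋ × 37 = 26 × 37 mm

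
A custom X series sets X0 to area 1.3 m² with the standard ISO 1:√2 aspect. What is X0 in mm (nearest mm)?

959 × 1356 mm

Let the short side be w mm. Then w · w√2 = 1.3 m² = 1,300,000 mm².
w² = 1,300,000/√2, so w ≈ 958.8 mm; long side = w√2 ≈ 1355.9 mm.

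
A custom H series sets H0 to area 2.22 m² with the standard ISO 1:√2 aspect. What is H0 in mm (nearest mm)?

Let the short side be w mm. Then w · w√2 = 2.22 m² = 2,220,000 mm².
w² = 2,220,000/√2, so w ≈ 1252.9 mm; long side = w√2 ≈ 1771.9 mm.

1253 × 1772 mm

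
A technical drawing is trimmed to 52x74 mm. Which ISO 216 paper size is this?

A8 (52 × 74 mm)

Aspect ratio 74/52 ≈ 1.423 — close to the ISO √2 ≈ 1.414.
In the A-series (A0 area = 1 m²): A8 = 52 × 74 mm.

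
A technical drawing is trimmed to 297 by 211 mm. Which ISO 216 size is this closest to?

Aspect ratio 297/211 ≈ 1.408 — close to the ISO √2 ≈ 1.414.
In the A-series (A0 area = 1 m²): A4 = 210 × 297 mm.
Off by 1 mm total — nearest standard size.

A4 (210 × 297 mm)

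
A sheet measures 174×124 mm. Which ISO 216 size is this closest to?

B6 (125 × 176 mm)

Aspect ratio 174/124 ≈ 1.403 — close to the ISO √2 ≈ 1.414.
In the B-series (B0 = 1000 × 1414 mm): B6 = 125 × 176 mm.
Off by 3 mm total — nearest standard size.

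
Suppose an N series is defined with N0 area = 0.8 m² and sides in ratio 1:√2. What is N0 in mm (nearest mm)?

752 × 1064 mm

Let the short side be w mm. Then w · w√2 = 0.8 m² = 800,000 mm².
w² = 800,000/√2, so w ≈ 752.1 mm; long side = w√2 ≈ 1063.7 mm.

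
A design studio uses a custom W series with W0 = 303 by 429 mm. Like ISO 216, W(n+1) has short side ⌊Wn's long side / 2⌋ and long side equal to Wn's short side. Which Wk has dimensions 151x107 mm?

W0: 303 × 429 mm
W1: 214 × 303 mm
W2: 151 × 214 mm
W3: 107 × 151 mm
W4: 75 × 107 mm
→ matches W3.

W3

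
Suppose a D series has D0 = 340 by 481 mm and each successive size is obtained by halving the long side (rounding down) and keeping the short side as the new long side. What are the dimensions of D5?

60 × 85 mm

D1: ⌊481/2⌋ × 340 = 240 × 340 mm
D2: ⌊340/2⌋ × 240 = 170 × 240 mm
D3: ⌊240/2⌋ × 170 = 120 × 170 mm
D4: ⌊170/2⌋ × 120 = 85 × 120 mm
D5: ⌊120/2⌋ × 85 = 60 × 85 mm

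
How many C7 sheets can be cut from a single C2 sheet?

C2 = 458 × 648 mm; C7 = 81 × 114 mm.
Each halving step doubles the count; 5 steps from C2 to C7.
2^5 = 32.

32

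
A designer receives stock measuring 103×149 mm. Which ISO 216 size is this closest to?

A6 (105 × 148 mm)

Aspect ratio 149/103 ≈ 1.447 (ISO target is √2 ≈ 1.414).
In the A-series (A0 area = 1 m²): A6 = 105 × 148 mm.
Off by 3 mm total — nearest standard size.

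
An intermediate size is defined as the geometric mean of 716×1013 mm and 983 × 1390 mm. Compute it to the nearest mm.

839 × 1187 mm

Short side: √(716 · 983) = √703828 ≈ 838.9 → 839 mm
Long side: √(1013 · 1390) = √1408070 ≈ 1186.6 → 1187 mm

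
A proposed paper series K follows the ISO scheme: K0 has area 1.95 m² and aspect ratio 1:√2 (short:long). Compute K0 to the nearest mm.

1174 × 1661 mm

Let the short side be w mm. Then w · w√2 = 1.95 m² = 1,950,000 mm².
w² = 1,950,000/√2, so w ≈ 1174.2 mm; long side = w√2 ≈ 1660.6 mm.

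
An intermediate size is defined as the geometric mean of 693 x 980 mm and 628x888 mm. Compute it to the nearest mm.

Short side: √(693 · 628) = √435204 ≈ 659.7 → 660 mm
Long side: √(980 · 888) = √870240 ≈ 932.9 → 933 mm

660 × 933 mm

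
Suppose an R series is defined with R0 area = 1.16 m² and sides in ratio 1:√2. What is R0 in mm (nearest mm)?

Let the short side be w mm. Then w · w√2 = 1.16 m² = 1,160,000 mm².
w² = 1,160,000/√2, so w ≈ 905.7 mm; long side = w√2 ≈ 1280.8 mm.

906 × 1281 mm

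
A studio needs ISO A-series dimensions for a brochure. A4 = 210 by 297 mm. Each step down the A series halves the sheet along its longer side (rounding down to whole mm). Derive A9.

A5: ⌊297/2⌋ × 210 = 148 × 210 mm
A6: ⌊210/2⌋ × 148 = 105 × 148 mm
A7: ⌊148/2⌋ × 105 = 74 × 105 mm
A8: ⌊105/2⌋ × 74 = 52 × 74 mm
A9: ⌊74/2⌋ × 52 = 37 × 52 mm

37 × 52 mm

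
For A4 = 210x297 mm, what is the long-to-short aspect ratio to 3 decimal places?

297 / 210 = 1.414
Matches √2 ≈ 1.414 — the ISO 216 defining ratio.

1.414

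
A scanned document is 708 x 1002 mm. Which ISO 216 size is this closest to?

B1 (707 × 1000 mm)

Aspect ratio 1002/708 ≈ 1.415 — close to the ISO √2 ≈ 1.414.
In the B-series (B0 = 1000 × 1414 mm): B1 = 707 × 1000 mm.
Off by 3 mm total — nearest standard size.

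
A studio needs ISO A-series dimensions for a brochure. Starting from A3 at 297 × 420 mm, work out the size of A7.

A4: ⌊420/2⌋ × 297 = 210 × 297 mm
A5: ⌊297/2⌋ × 210 = 148 × 210 mm
A6: ⌊210/2⌋ × 148 = 105 × 148 mm
A7: ⌊148/2⌋ × 105 = 74 × 105 mm

74 × 105 mm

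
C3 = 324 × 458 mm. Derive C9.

C4: ⌊458/2⌋ × 324 = 229 × 324 mm
C5: ⌊324/2⌋ × 229 = 162 × 229 mm
C6: ⌊229/2⌋ × 162 = 114 × 162 mm
C7: ⌊162/2⌋ × 114 = 81 × 114 mm
C8: ⌊114/2⌋ × 81 = 57 × 81 mm
C9: ⌊81/2⌋ × 57 = 40 × 57 mm

40 × 57 mm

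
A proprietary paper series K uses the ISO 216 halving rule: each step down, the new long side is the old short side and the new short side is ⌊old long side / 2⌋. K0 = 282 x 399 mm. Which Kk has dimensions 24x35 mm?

K0: 282 × 399 mm
K1: 199 × 282 mm
K2: 141 × 199 mm
K3: 99 × 141 mm
K4: 70 × 99 mm
K5: 49 × 70 mm
K6: 35 × 49 mm
K7: 24 × 35 mm
K8: 17 × 24 mm
→ matches K7.

K7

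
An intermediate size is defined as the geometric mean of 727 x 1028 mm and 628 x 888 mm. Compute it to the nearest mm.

Short side: √(727 · 628) = √456556 ≈ 675.7 → 676 mm
Long side: √(1028 · 888) = √912864 ≈ 955.4 → 955 mm

676 × 955 mm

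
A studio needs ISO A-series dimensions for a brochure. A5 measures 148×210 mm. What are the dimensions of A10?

26 × 37 mm

A6: ⌊210/2⌋ × 148 = 105 × 148 mm
A7: ⌊148/2⌋ × 105 = 74 × 105 mm
A8: ⌊105/2⌋ × 74 = 52 × 74 mm
A9: ⌊74/2⌋ × 52 = 37 × 52 mm
A10: ⌊52/2⌋ × 37 = 26 × 37 mm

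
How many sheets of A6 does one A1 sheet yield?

32

Each ISO step halves the sheet: 1 × A1 → 2 × A2 → 4 × A3 → 8 × A4 → …
From A1 to A6 is 5 halving steps: 2^5 = 32.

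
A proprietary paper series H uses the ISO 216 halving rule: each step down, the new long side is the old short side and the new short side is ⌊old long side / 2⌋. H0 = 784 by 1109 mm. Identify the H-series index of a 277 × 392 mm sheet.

H0: 784 × 1109 mm
H1: 554 × 784 mm
H2: 392 × 554 mm
H3: 277 × 392 mm
H4: 196 × 277 mm
→ matches H3.

H3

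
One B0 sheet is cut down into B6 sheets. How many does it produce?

Each ISO step halves the sheet: 1 × B0 → 2 × B1 → 4 × B2 → 8 × B3 → …
From B0 to B6 is 6 halving steps: 2^6 = 64.

64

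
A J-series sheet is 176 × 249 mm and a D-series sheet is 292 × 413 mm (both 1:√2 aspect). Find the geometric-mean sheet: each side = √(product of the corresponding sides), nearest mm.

Short side: √(176 · 292) = √51392 ≈ 226.7 → 227 mm
Long side: √(249 · 413) = √102837 ≈ 320.7 → 321 mm

227 × 321 mm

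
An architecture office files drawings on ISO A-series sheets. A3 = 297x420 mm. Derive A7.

74 × 105 mm

A4: ⌊420/2⌋ × 297 = 210 × 297 mm
A5: ⌊297/2⌋ × 210 = 148 × 210 mm
A6: ⌊210/2⌋ × 148 = 105 × 148 mm
A7: ⌊148/2⌋ × 105 = 74 × 105 mm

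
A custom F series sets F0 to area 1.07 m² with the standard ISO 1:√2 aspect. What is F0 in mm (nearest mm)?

870 × 1230 mm

Let the short side be w mm. Then w · w√2 = 1.07 m² = 1,070,000 mm².
w² = 1,070,000/√2, so w ≈ 869.8 mm; long side = w√2 ≈ 1230.1 mm.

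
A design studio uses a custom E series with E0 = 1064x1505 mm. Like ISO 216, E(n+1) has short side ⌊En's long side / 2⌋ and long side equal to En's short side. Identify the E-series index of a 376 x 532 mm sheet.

E0: 1064 × 1505 mm
E1: 752 × 1064 mm
E2: 532 × 752 mm
E3: 376 × 532 mm
E4: 266 × 376 mm
→ matches E3.

E3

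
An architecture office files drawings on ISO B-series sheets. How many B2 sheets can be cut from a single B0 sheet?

Each ISO step halves the sheet: 1 × B0 → 2 × B1 → 4 × B2
From B0 to B2 is 2 halving steps: 2^2 = 4.

4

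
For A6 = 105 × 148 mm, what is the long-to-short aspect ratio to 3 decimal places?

148 / 105 = 1.410
ISO 216 targets √2 ≈ 1.414; the -0.005 deviation is from mm rounding.

1.410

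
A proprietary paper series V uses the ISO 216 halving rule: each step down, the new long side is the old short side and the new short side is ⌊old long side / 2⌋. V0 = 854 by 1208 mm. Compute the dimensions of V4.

V1: ⌊1208/2⌋ × 854 = 604 × 854 mm
V2: ⌊854/2⌋ × 604 = 427 × 604 mm
V3: ⌊604/2⌋ × 427 = 302 × 427 mm
V4: ⌊427/2⌋ × 302 = 213 × 302 mm

213 × 302 mm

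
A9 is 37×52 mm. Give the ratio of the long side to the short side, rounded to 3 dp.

1.405

52 / 37 = 1.405
ISO 216 targets √2 ≈ 1.414; the -0.009 deviation is from mm rounding.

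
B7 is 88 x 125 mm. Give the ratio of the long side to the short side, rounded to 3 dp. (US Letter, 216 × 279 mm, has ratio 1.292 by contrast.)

125 / 88 = 1.420
ISO 216 targets √2 ≈ 1.414; the +0.006 deviation is from mm rounding.

1.420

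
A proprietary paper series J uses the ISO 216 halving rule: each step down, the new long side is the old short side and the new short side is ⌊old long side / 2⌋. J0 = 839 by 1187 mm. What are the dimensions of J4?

209 × 296 mm

J1: ⌊1187/2⌋ × 839 = 593 × 839 mm
J2: ⌊839/2⌋ × 593 = 419 × 593 mm
J3: ⌊593/2⌋ × 419 = 296 × 419 mm
J4: ⌊419/2⌋ × 296 = 209 × 296 mm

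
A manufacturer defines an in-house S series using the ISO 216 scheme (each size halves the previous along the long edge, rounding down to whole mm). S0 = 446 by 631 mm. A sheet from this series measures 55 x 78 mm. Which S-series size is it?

S0: 446 × 631 mm
S1: 315 × 446 mm
S2: 223 × 315 mm
S3: 157 × 223 mm
S4: 111 × 157 mm
S5: 78 × 111 mm
S6: 55 × 78 mm
S7: 39 × 55 mm
→ matches S6.

S6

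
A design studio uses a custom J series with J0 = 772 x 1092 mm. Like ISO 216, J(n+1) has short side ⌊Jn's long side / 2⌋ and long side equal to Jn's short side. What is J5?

136 × 193 mm

J1: ⌊1092/2⌋ × 772 = 546 × 772 mm
J2: ⌊772/2⌋ × 546 = 386 × 546 mm
J3: ⌊546/2⌋ × 386 = 273 × 386 mm
J4: ⌊386/2⌋ × 273 = 193 × 273 mm
J5: ⌊273/2⌋ × 193 = 136 × 193 mm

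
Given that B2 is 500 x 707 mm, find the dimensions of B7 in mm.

88 × 125 mm

B3: ⌊707/2⌋ × 500 = 353 × 500 mm
B4: ⌊500/2⌋ × 353 = 250 × 353 mm
B5: ⌊353/2⌋ × 250 = 176 × 250 mm
B6: ⌊250/2⌋ × 176 = 125 × 176 mm
B7: ⌊176/2⌋ × 125 = 88 × 125 mm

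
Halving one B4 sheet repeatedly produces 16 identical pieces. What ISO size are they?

16 = 2^4, so 4 halving steps.
B4 → B5 → … → B8 after 4 steps.

B8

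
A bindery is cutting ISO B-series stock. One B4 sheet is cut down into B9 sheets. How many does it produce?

32

Each ISO step halves the sheet: 1 × B4 → 2 × B5 → 4 × B6 → 8 × B7 → …
From B4 to B9 is 5 halving steps: 2^5 = 32.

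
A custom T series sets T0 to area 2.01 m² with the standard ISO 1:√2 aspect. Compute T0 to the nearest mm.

Let the short side be w mm. Then w · w√2 = 2.01 m² = 2,010,000 mm².
w² = 2,010,000/√2, so w ≈ 1192.2 mm; long side = w√2 ≈ 1686.0 mm.

1192 × 1686 mm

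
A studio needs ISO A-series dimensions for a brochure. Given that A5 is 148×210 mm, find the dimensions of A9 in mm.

37 × 52 mm

A6: ⌊210/2⌋ × 148 = 105 × 148 mm
A7: ⌊148/2⌋ × 105 = 74 × 105 mm
A8: ⌊105/2⌋ × 74 = 52 × 74 mm
A9: ⌊74/2⌋ × 52 = 37 × 52 mm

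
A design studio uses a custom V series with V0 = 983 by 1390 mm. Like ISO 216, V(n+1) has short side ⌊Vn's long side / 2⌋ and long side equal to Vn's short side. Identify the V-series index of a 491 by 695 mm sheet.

V0: 983 × 1390 mm
V1: 695 × 983 mm
V2: 491 × 695 mm
V3: 347 × 491 mm
→ matches V2.

V2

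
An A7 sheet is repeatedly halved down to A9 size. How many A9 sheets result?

Each ISO step halves the sheet: 1 × A7 → 2 × A8 → 4 × A9
From A7 to A9 is 2 halving steps: 2^2 = 4.

4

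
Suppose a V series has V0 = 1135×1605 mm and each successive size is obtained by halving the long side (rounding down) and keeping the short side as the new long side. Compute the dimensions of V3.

401 × 567 mm

V1: ⌊1605/2⌋ × 1135 = 802 × 1135 mm
V2: ⌊1135/2⌋ × 802 = 567 × 802 mm
V3: ⌊802/2⌋ × 567 = 401 × 567 mm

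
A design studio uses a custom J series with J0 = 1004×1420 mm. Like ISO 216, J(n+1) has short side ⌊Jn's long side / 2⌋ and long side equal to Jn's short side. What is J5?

177 × 251 mm

J1: ⌊1420/2⌋ × 1004 = 710 × 1004 mm
J2: ⌊1004/2⌋ × 710 = 502 × 710 mm
J3: ⌊710/2⌋ × 502 = 355 × 502 mm
J4: ⌊502/2⌋ × 355 = 251 × 355 mm
J5: ⌊355/2⌋ × 251 = 177 × 251 mm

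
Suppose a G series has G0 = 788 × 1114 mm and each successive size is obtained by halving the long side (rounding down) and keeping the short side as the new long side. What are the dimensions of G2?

G1: ⌊1114/2⌋ × 788 = 557 × 788 mm
G2: ⌊788/2⌋ × 557 = 394 × 557 mm

394 × 557 mm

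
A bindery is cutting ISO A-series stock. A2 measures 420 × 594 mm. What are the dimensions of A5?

A3: ⌊594/2⌋ × 420 = 297 × 420 mm
A4: ⌊420/2⌋ × 297 = 210 × 297 mm
A5: ⌊297/2⌋ × 210 = 148 × 210 mm

148 × 210 mm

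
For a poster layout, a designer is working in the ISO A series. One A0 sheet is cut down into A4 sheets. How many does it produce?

16

Each ISO step halves the sheet: 1 × A0 → 2 × A1 → 4 × A2 → 8 × A3 → …
From A0 to A4 is 4 halving steps: 2^4 = 16.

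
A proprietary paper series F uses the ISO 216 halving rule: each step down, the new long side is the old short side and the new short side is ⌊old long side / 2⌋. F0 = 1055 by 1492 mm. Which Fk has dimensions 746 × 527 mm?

F0: 1055 × 1492 mm
F1: 746 × 1055 mm
F2: 527 × 746 mm
F3: 373 × 527 mm
→ matches F2.

F2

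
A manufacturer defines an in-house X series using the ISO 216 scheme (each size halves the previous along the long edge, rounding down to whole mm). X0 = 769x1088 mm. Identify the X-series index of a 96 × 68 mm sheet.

X7

X0: 769 × 1088 mm
X1: 544 × 769 mm
X2: 384 × 544 mm
X3: 272 × 384 mm
X4: 192 × 272 mm
X5: 136 × 192 mm
X6: 96 × 136 mm
X7: 68 × 96 mm
X8: 48 × 68 mm
→ matches X7.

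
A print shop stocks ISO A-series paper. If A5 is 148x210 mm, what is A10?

26 × 37 mm

A6: ⌊210/2⌋ × 148 = 105 × 148 mm
A7: ⌊148/2⌋ × 105 = 74 × 105 mm
A8: ⌊105/2⌋ × 74 = 52 × 74 mm
A9: ⌊74/2⌋ × 52 = 37 × 52 mm
A10: ⌊52/2⌋ × 37 = 26 × 37 mm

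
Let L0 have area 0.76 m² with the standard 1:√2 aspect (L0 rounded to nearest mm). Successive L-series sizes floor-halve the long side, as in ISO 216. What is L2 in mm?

366 × 518 mm

Let L0's short side be w mm. w · w√2 = 0.76 m² = 760,000 mm², so w ≈ 733.1 mm and w√2 ≈ 1036.7 mm → L0 = 733 × 1037 mm.
L1: ⌊1037/2⌋ × 733 = 518 × 733 mm
L2: ⌊733/2⌋ × 518 = 366 × 518 mm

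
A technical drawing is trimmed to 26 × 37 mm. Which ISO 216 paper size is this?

A10 (26 × 37 mm)

Aspect ratio 37/26 ≈ 1.423 — close to the ISO √2 ≈ 1.414.
In the A-series (A0 area = 1 m²): A10 = 26 × 37 mm.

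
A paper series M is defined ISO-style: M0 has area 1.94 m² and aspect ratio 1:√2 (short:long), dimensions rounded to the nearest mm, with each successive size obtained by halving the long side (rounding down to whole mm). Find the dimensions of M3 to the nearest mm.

414 × 585 mm

Let M0's short side be w mm. w · w√2 = 1.94 m² = 1,940,000 mm², so w ≈ 1171.2 mm and w√2 ≈ 1656.4 mm → M0 = 1171 × 1656 mm.
M1: ⌊1656/2⌋ × 1171 = 828 × 1171 mm
M2: ⌊1171/2⌋ × 828 = 585 × 828 mm
M3: ⌊828/2⌋ × 585 = 414 × 585 mm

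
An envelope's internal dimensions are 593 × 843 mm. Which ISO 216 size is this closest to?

A1 (594 × 841 mm)

Aspect ratio 843/593 ≈ 1.422 — close to the ISO √2 ≈ 1.414.
In the A-series (A0 area = 1 m²): A1 = 594 × 841 mm.
Off by 3 mm total — nearest standard size.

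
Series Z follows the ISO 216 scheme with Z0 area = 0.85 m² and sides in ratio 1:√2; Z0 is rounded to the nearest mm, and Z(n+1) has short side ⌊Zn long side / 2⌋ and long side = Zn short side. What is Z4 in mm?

193 × 274 mm

Let Z0's short side be w mm. w · w√2 = 0.85 m² = 850,000 mm², so w ≈ 775.3 mm and w√2 ≈ 1096.4 mm → Z0 = 775 × 1096 mm.
Z1: ⌊1096/2⌋ × 775 = 548 × 775 mm
Z2: ⌊775/2⌋ × 548 = 387 × 548 mm
Z3: ⌊548/2⌋ × 387 = 274 × 387 mm
Z4: ⌊387/2⌋ × 274 = 193 × 274 mm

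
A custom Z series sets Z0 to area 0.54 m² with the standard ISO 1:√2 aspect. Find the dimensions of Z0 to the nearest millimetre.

618 × 874 mm

Let the short side be w mm. Then w · w√2 = 0.54 m² = 540,000 mm².
w² = 540,000/√2, so w ≈ 617.9 mm; long side = w√2 ≈ 873.9 mm.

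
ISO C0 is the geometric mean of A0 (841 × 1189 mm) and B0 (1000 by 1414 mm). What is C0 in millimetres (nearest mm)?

917 × 1297 mm

Short: √(841 · 1000) = √841000 ≈ 917.1 mm.
Long: √(1189 · 1414) = √1681246 ≈ 1296.6 mm.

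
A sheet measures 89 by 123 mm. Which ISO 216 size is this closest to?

B7 (88 × 125 mm)

Aspect ratio 123/89 ≈ 1.382 (ISO target is √2 ≈ 1.414).
In the B-series (B0 = 1000 × 1414 mm): B7 = 88 × 125 mm.
Off by 3 mm total — nearest standard size.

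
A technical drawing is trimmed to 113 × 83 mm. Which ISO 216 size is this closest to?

C7 (81 × 114 mm)

Aspect ratio 113/83 ≈ 1.361 (ISO target is √2 ≈ 1.414).
In the C-series (envelope sizes, between A and B): C7 = 81 × 114 mm.
Off by 3 mm total — nearest standard size.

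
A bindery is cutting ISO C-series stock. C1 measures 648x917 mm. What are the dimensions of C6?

114 × 162 mm

C2: ⌊917/2⌋ × 648 = 458 × 648 mm
C3: ⌊648/2⌋ × 458 = 324 × 458 mm
C4: ⌊458/2⌋ × 324 = 229 × 324 mm
C5: ⌊324/2⌋ × 229 = 162 × 229 mm
C6: ⌊229/2⌋ × 162 = 114 × 162 mm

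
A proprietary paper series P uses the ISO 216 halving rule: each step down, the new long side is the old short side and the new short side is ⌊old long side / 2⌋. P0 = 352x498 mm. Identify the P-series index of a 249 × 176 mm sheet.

P2

P0: 352 × 498 mm
P1: 249 × 352 mm
P2: 176 × 249 mm
P3: 124 × 176 mm
→ matches P2.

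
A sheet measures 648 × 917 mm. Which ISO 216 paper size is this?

C1 (648 × 917 mm)

Aspect ratio 917/648 ≈ 1.415 — close to the ISO √2 ≈ 1.414.
In the C-series (envelope sizes, between A and B): C1 = 648 × 917 mm.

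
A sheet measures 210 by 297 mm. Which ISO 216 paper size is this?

Aspect ratio 297/210 ≈ 1.414 — close to the ISO √2 ≈ 1.414.
In the A-series (A0 area = 1 m²): A4 = 210 × 297 mm.

A4 (210 × 297 mm)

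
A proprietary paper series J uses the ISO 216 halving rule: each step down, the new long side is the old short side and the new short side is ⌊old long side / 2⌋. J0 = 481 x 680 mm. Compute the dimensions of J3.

J1: ⌊680/2⌋ × 481 = 340 × 481 mm
J2: ⌊481/2⌋ × 340 = 240 × 340 mm
J3: ⌊340/2⌋ × 240 = 170 × 240 mm

170 × 240 mm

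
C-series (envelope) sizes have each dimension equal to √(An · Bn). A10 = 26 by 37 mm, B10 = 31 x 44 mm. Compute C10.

Short side: √(26 · 31) = √806 ≈ 28.4 → 28 mm
Long side: √(37 · 44) = √1628 ≈ 40.3 → 40 mm

28 × 40 mm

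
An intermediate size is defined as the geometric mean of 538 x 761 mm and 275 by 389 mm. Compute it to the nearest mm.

385 × 544 mm

Short side: √(538 · 275) = √147950 ≈ 384.6 → 385 mm
Long side: √(761 · 389) = √296029 ≈ 544.1 → 544 mm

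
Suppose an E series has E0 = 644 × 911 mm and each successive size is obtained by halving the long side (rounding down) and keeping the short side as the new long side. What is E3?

E1: ⌊911/2⌋ × 644 = 455 × 644 mm
E2: ⌊644/2⌋ × 455 = 322 × 455 mm
E3: ⌊455/2⌋ × 322 = 227 × 322 mm

227 × 322 mm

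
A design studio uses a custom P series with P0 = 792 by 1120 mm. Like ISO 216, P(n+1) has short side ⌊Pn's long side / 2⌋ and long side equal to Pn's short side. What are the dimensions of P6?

99 × 140 mm

P1 = 560 × 792 mm (from P0 by 1 halving).
P2: ⌊792/2⌋ × 560 = 396 × 560 mm
P3: ⌊560/2⌋ × 396 = 280 × 396 mm
P4: ⌊396/2⌋ × 280 = 198 × 280 mm
P5: ⌊280/2⌋ × 198 = 140 × 198 mm
P6: ⌊198/2⌋ × 140 = 99 × 140 mm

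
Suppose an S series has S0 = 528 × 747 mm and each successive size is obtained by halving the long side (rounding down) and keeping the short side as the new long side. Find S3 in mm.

186 × 264 mm

S1 = 373 × 528 mm (from S0 by 1 halving).
S2: ⌊528/2⌋ × 373 = 264 × 373 mm
S3: ⌊373/2⌋ × 264 = 186 × 264 mm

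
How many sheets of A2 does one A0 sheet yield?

Each ISO step halves the sheet: 1 × A0 → 2 × A1 → 4 × A2
From A0 to A2 is 2 halving steps: 2^2 = 4.

4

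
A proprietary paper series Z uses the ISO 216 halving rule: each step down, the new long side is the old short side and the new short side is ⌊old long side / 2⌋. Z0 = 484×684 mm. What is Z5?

85 × 121 mm

Z1: ⌊684/2⌋ × 484 = 342 × 484 mm
Z2: ⌊484/2⌋ × 342 = 242 × 342 mm
Z3: ⌊342/2⌋ × 242 = 171 × 242 mm
Z4: ⌊242/2⌋ × 171 = 121 × 171 mm
Z5: ⌊171/2⌋ × 121 = 85 × 121 mm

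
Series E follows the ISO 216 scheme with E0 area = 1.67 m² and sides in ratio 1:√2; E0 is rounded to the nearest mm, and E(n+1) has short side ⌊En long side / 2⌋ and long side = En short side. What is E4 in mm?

271 × 384 mm

Let E0's short side be w mm. w · w√2 = 1.67 m² = 1,670,000 mm², so w ≈ 1086.7 mm and w√2 ≈ 1536.8 mm → E0 = 1087 × 1537 mm.
E1: ⌊1537/2⌋ × 1087 = 768 × 1087 mm
E2: ⌊1087/2⌋ × 768 = 543 × 768 mm
E3: ⌊768/2⌋ × 543 = 384 × 543 mm
E4: ⌊543/2⌋ × 384 = 271 × 384 mm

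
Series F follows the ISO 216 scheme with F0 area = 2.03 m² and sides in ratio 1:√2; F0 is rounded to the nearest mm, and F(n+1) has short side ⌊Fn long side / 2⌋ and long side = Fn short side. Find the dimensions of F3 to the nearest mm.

423 × 599 mm

Let F0's short side be w mm. w · w√2 = 2.03 m² = 2,030,000 mm², so w ≈ 1198.1 mm and w√2 ≈ 1694.4 mm → F0 = 1198 × 1694 mm.
F1: ⌊1694/2⌋ × 1198 = 847 × 1198 mm
F2: ⌊1198/2⌋ × 847 = 599 × 847 mm
F3: ⌊847/2⌋ × 599 = 423 × 599 mm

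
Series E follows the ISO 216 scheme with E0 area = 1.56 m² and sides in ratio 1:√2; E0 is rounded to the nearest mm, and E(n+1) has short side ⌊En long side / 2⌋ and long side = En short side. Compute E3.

Let E0's short side be w mm. w · w√2 = 1.56 m² = 1,560,000 mm², so w ≈ 1050.3 mm and w√2 ≈ 1485.3 mm → E0 = 1050 × 1485 mm.
E1: ⌊1485/2⌋ × 1050 = 742 × 1050 mm
E2: ⌊1050/2⌋ × 742 = 525 × 742 mm
E3: ⌊742/2⌋ × 525 = 371 × 525 mm

371 × 525 mm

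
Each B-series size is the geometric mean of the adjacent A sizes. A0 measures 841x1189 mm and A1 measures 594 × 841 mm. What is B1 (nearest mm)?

Short side: √(841 · 594) = √499554 ≈ 706.8 → 707 mm
Long side: √(1189 · 841) = √999949 ≈ 1000.0 → 1000 mm

707 × 1000 mm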